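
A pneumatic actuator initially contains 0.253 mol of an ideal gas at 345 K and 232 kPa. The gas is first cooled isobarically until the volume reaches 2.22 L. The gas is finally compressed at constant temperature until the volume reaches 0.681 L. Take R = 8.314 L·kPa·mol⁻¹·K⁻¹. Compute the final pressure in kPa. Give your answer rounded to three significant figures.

P₃ ≈ 756 kPa

From PV = nRT: V₁ = nRT₁/P₁ = 3.128 L.
P constant ⇒ V ∝ T: P₂ = P₁; T₂ = T₁·(V₂/V₁) = 244.9 K.
Isothermal, so P V is constant: T₃ = T₂; P₃ = P₂·(V₂/V₃) = 756.3 kPa.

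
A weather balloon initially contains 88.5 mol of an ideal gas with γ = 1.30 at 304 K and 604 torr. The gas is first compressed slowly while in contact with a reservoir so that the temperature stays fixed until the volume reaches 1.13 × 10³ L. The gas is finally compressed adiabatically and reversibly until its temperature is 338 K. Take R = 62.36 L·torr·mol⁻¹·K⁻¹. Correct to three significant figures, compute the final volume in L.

V₃ ≈ 794 L

From PV = nRT: V₁ = nRT₁/P₁ = 2778 L.
Isothermal, so P V is constant: T₂ = T₁; P₂ = P₁·(V₁/V₂) = 1485 torr.
Reversible adiabatic, γ = 1.30: P₃ = P₂·(T₃/T₂)^(γ/(γ−1)) = 2351 torr; V₃ = V₂·(T₂/T₃)^(1/(γ−1)) = 793.6 L.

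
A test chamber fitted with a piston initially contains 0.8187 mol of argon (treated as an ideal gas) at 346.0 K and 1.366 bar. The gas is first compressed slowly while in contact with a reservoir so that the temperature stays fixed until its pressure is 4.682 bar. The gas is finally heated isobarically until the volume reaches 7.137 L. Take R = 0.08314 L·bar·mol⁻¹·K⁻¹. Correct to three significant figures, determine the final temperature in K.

T₃ ≈ 491 K

From PV = nRT: V₁ = nRT₁/P₁ = 17.24 L.
T constant ⇒ Boyle's law P V = const: T₂ = T₁; V₂ = V₁·(P₁/P₂) = 5.030 L.
Isobaric, so V/T is constant: P₃ = P₂; T₃ = T₂·(V₃/V₂) = 490.9 K.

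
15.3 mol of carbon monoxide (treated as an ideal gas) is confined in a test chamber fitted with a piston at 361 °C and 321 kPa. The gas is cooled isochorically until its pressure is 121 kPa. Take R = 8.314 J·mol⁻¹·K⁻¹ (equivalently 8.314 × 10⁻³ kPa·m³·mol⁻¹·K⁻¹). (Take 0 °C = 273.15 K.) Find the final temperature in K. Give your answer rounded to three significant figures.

T₂ ≈ 239 K

Convert: T₁ = 634.1 K.
From PV = nRT: V₁ = nRT₁/P₁ = 0.2513 m³.
Isochoric, so P/T is constant: V₂ = V₁; T₂ = T₁·(P₂/P₁) = 239.0 K.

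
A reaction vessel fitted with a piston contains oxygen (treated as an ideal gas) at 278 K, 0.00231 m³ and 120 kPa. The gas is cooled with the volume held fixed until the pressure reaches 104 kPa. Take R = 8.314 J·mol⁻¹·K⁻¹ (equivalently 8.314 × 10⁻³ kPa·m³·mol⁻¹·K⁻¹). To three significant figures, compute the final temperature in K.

T₂ ≈ 241 K

Isochoric, so P/T is constant: V₂ = V₁; T₂ = T₁·(P₂/P₁) = 240.9 K.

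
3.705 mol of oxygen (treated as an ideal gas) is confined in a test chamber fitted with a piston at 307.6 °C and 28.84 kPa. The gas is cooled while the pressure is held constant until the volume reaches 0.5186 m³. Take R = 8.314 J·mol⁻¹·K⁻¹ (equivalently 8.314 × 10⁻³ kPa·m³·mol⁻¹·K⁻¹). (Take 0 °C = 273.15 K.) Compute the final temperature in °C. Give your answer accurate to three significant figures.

Convert: T₁ = 580.8 K.
From PV = nRT: V₁ = nRT₁/P₁ = 0.6203 m³.
P constant ⇒ V ∝ T: P₂ = P₁; T₂ = T₁·(V₂/V₁) = 485.5 K.

T₂ ≈ 212 °C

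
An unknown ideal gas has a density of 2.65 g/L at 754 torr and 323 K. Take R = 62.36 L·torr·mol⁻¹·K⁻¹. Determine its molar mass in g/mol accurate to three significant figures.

M ≈ 70.8 g/mol

ρ = PM/(RT) ⇒ M = ρRT/P = (2.65 × 62.36 × 323.0) / 754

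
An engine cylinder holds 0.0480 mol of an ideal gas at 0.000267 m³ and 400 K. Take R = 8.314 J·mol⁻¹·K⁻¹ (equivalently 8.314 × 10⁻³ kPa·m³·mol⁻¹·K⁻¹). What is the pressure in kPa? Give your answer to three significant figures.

P ≈ 598 kPa

PV = nRT ⇒ P = nRT/V = (0.0480 × 8.314 × 10⁻³ × 400) / 0.000267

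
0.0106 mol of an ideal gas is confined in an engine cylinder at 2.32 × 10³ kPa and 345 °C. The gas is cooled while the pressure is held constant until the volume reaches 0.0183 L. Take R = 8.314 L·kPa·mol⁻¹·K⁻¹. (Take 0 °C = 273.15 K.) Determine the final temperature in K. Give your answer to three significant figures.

T₂ ≈ 482 K

Convert: T₁ = 618.1 K.
From PV = nRT: V₁ = nRT₁/P₁ = 0.02348 L.
P constant ⇒ V ∝ T: P₂ = P₁; T₂ = T₁·(V₂/V₁) = 481.8 K.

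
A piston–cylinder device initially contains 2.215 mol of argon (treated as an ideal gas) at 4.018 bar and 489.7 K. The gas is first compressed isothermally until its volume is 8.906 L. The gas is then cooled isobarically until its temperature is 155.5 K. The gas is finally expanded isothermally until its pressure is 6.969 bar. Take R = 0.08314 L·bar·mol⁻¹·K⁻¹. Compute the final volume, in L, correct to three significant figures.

V₄ ≈ 4.11 L

From PV = nRT: V₁ = nRT₁/P₁ = 22.44 L.
Isothermal, so P V is constant: T₂ = T₁; P₂ = P₁·(V₁/V₂) = 10.13 bar.
P constant ⇒ V ∝ T: P₃ = P₂; V₃ = V₂·(T₃/T₂) = 2.828 L.
Isothermal, so P V is constant: T₄ = T₃; V₄ = V₃·(P₃/P₄) = 4.109 L.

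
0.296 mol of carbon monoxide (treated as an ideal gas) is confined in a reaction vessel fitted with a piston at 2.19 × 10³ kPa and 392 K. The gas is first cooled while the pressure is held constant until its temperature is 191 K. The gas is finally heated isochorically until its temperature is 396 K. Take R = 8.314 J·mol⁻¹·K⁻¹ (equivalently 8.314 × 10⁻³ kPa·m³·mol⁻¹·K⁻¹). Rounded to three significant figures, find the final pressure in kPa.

From PV = nRT: V₁ = nRT₁/P₁ = 0.0004405 m³.
Isobaric, so V/T is constant: P₂ = P₁; V₂ = V₁·(T₂/T₁) = 0.0002146 m³.
V constant ⇒ P ∝ T: V₃ = V₂; P₃ = P₂·(T₃/T₂) = 4541 kPa.

P₃ ≈ 4.54e+03 kPa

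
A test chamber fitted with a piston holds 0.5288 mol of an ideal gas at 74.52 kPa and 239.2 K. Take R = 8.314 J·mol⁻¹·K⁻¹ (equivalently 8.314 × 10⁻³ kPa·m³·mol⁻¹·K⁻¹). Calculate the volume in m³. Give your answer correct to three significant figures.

PV = nRT ⇒ V = nRT/P = (0.5288 × 8.314 × 10⁻³ × 239.2) / 74.52

V ≈ 0.0141 m³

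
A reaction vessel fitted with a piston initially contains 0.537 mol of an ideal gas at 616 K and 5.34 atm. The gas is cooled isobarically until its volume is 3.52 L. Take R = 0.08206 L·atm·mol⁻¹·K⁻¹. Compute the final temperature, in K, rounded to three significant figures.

From PV = nRT: V₁ = nRT₁/P₁ = 5.083 L.
Isobaric, so V/T is constant: P₂ = P₁; T₂ = T₁·(V₂/V₁) = 426.6 K.

T₂ ≈ 427 K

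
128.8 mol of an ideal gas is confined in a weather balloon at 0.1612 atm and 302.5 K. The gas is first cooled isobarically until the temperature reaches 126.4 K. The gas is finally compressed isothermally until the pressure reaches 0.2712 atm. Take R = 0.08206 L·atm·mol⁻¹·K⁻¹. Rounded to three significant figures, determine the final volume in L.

From PV = nRT: V₁ = nRT₁/P₁ = 1.983e+04 L.
Isobaric, so V/T is constant: P₂ = P₁; V₂ = V₁·(T₂/T₁) = 8288 L.
Isothermal, so P V is constant: T₃ = T₂; V₃ = V₂·(P₂/P₃) = 4926 L.

V₃ ≈ 4.93e+03 L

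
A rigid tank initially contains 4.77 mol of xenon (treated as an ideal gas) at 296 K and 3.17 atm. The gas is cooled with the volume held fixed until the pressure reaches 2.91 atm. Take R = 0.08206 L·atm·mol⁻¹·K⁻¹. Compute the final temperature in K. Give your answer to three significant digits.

From PV = nRT: V₁ = nRT₁/P₁ = 36.55 L.
V constant ⇒ P ∝ T: V₂ = V₁; T₂ = T₁·(P₂/P₁) = 271.7 K.

T₂ ≈ 272 K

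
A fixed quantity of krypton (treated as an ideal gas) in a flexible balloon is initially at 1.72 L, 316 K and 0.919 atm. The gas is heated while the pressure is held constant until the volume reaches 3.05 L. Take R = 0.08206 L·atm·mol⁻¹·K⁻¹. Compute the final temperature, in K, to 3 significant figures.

Isobaric, so V/T is constant: P₂ = P₁; T₂ = T₁·(V₂/V₁) = 560.3 K.

T₂ ≈ 560 K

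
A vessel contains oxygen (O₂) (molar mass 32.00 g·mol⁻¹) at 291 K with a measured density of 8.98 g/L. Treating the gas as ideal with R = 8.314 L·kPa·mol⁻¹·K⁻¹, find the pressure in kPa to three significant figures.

P ≈ 679 kPa

ρ = PM/(RT) ⇒ P = ρRT/M = (8.98 × 8.314 × 291.0) / 32.00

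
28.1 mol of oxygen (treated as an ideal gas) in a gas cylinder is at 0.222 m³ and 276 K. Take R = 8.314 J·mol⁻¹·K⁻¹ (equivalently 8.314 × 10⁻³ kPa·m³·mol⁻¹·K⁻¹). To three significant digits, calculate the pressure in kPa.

PV = nRT ⇒ P = nRT/V = (28.1 × 8.314 × 10⁻³ × 276) / 0.222

P ≈ 290 kPa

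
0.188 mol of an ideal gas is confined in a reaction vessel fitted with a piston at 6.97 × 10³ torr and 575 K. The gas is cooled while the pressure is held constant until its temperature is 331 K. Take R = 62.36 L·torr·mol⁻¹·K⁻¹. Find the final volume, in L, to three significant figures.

From PV = nRT: V₁ = nRT₁/P₁ = 0.9672 L.
P constant ⇒ V ∝ T: P₂ = P₁; V₂ = V₁·(T₂/T₁) = 0.5567 L.

V₂ ≈ 0.557 L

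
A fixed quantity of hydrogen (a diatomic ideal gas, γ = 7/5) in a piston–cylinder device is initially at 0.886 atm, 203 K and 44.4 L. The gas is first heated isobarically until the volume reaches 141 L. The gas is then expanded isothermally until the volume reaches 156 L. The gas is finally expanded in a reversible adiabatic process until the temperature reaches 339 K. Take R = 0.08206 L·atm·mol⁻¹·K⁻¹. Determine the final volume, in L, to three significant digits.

V₄ ≈ 778 L

P constant ⇒ V ∝ T: P₂ = P₁; T₂ = T₁·(V₂/V₁) = 644.7 K.
T constant ⇒ Boyle's law P V = const: T₃ = T₂; P₃ = P₂·(V₂/V₃) = 0.8008 atm.
Reversible adiabatic, γ = 7/5: P₄ = P₃·(T₄/T₃)^(γ/(γ−1)) = 0.08444 atm; V₄ = V₃·(T₃/T₄)^(1/(γ−1)) = 778.0 L.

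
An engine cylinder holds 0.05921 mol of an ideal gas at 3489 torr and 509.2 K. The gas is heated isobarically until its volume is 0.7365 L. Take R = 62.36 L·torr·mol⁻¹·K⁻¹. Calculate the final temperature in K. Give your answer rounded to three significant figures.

T₂ ≈ 696 K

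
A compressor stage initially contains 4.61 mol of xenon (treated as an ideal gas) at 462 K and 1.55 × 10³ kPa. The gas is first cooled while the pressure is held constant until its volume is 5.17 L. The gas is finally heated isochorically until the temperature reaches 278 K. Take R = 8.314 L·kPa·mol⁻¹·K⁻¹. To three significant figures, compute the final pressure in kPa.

From PV = nRT: V₁ = nRT₁/P₁ = 11.42 L.
P constant ⇒ V ∝ T: P₂ = P₁; T₂ = T₁·(V₂/V₁) = 209.1 K.
V constant ⇒ P ∝ T: V₃ = V₂; P₃ = P₂·(T₃/T₂) = 2061 kPa.

P₃ ≈ 2.06e+03 kPa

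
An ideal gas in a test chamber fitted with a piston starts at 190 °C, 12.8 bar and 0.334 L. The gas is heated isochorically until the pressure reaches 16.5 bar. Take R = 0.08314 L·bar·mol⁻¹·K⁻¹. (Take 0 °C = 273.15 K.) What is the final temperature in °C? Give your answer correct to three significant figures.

Convert: T₁ = 463.1 K.
Isochoric, so P/T is constant: V₂ = V₁; T₂ = T₁·(P₂/P₁) = 597.0 K.

T₂ ≈ 324 °C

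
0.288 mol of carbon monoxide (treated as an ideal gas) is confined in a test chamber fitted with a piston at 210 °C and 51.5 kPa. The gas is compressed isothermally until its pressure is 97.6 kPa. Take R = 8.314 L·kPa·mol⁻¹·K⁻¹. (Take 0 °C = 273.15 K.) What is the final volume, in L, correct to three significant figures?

V₂ ≈ 11.9 L

Convert: T₁ = 483.1 K.
From PV = nRT: V₁ = nRT₁/P₁ = 22.46 L.
T constant ⇒ Boyle's law P V = const: T₂ = T₁; V₂ = V₁·(P₁/P₂) = 11.85 L.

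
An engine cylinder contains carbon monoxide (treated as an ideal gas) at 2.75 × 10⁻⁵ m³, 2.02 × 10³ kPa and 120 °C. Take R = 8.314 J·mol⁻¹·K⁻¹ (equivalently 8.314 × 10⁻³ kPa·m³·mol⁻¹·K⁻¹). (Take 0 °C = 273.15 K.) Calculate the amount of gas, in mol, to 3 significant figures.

n ≈ 0.0170 mol

Convert: T = 393.15 K.
PV = nRT ⇒ n = PV/(RT) = (2.02e+03 × 2.75e-05) / (8.314 × 10⁻³ × 393.15)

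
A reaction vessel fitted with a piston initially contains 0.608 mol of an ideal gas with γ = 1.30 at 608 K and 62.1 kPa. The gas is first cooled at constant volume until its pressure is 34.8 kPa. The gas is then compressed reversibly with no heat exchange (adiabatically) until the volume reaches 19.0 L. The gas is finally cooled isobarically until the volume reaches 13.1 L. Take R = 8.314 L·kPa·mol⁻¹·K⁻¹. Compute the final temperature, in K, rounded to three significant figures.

T₄ ≈ 313 K

From PV = nRT: V₁ = nRT₁/P₁ = 49.49 L.
Isochoric, so P/T is constant: V₂ = V₁; T₂ = T₁·(P₂/P₁) = 340.7 K.
Reversible adiabatic, γ = 1.30: T₃ = T₂·(V₂/V₃)^(γ−1) = 454.1 K; P₃ = P₂·(V₂/V₃)^γ = 120.8 kPa.
P constant ⇒ V ∝ T: P₄ = P₃; T₄ = T₃·(V₄/V₃) = 313.1 K.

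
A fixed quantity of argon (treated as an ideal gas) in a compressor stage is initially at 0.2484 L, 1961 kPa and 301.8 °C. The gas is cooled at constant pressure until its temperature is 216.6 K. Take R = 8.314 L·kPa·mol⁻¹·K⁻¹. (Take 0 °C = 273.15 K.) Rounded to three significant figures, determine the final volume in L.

V₂ ≈ 0.0936 L

Convert: T₁ = 575.0 K.
Isobaric, so V/T is constant: P₂ = P₁; V₂ = V₁·(T₂/T₁) = 0.09358 L.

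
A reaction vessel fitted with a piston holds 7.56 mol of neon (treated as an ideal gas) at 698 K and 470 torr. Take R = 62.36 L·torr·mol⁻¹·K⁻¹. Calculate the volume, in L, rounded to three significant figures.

PV = nRT ⇒ V = nRT/P = (7.56 × 62.36 × 698) / 470

V ≈ 700 L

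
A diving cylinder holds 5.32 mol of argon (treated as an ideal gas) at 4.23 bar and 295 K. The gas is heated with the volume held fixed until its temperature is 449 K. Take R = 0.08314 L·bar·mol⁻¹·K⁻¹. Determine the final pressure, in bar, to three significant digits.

P₂ ≈ 6.44 bar

From PV = nRT: V₁ = nRT₁/P₁ = 30.85 L.
V constant ⇒ P ∝ T: V₂ = V₁; P₂ = P₁·(T₂/T₁) = 6.438 bar.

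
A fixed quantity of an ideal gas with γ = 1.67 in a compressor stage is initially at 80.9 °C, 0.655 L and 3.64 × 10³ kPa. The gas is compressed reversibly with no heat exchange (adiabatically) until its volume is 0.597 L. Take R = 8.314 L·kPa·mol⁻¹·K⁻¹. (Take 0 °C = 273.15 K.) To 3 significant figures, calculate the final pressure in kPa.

P₂ ≈ 4.25e+03 kPa

Convert: T₁ = 354.0 K.
Adiabatic (γ = 1.67), T V^(γ−1) and P V^γ constant: T₂ = T₁·(V₁/V₂)^(γ−1) = 376.7 K; P₂ = P₁·(V₁/V₂)^γ = 4250 kPa.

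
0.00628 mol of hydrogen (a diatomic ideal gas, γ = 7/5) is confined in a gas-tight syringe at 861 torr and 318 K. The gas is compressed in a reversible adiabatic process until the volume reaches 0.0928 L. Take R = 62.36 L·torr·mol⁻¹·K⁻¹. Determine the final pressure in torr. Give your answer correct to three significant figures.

From PV = nRT: V₁ = nRT₁/P₁ = 0.1446 L.
Reversible adiabatic, γ = 7/5: T₂ = T₁·(V₁/V₂)^(γ−1) = 379.8 K; P₂ = P₁·(V₁/V₂)^γ = 1603 torr.

P₂ ≈ 1.60e+03 torr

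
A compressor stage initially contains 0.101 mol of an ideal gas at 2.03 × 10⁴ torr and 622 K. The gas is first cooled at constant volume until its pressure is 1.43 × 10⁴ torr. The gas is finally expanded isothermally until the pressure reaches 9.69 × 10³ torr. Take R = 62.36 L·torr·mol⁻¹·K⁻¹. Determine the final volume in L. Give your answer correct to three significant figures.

From PV = nRT: V₁ = nRT₁/P₁ = 0.1930 L.
Isochoric, so P/T is constant: V₂ = V₁; T₂ = T₁·(P₂/P₁) = 438.2 K.
T constant ⇒ Boyle's law P V = const: T₃ = T₂; V₃ = V₂·(P₂/P₃) = 0.2848 L.

V₃ ≈ 0.285 L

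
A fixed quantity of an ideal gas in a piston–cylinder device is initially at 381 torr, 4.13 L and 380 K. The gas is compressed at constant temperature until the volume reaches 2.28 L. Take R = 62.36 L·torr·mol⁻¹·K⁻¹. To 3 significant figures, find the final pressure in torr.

P₂ ≈ 690 torr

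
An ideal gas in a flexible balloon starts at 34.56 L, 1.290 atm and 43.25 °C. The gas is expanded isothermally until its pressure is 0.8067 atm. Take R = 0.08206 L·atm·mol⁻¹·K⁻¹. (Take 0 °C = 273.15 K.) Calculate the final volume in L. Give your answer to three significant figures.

V₂ ≈ 55.3 L

Convert: T₁ = 316.4 K.
Isothermal, so P V is constant: T₂ = T₁; V₂ = V₁·(P₁/P₂) = 55.27 L.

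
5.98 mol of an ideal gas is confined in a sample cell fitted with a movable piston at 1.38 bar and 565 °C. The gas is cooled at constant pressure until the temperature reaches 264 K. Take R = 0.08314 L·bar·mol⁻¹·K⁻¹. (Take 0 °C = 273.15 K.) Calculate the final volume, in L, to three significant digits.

V₂ ≈ 95.1 L

Convert: T₁ = 838.1 K.
From PV = nRT: V₁ = nRT₁/P₁ = 302.0 L.
P constant ⇒ V ∝ T: P₂ = P₁; V₂ = V₁·(T₂/T₁) = 95.11 L.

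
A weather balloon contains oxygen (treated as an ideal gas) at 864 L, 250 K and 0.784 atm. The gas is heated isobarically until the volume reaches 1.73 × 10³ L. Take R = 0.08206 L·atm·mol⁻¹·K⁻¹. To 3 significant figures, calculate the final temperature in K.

T₂ ≈ 501 K

P constant ⇒ V ∝ T: P₂ = P₁; T₂ = T₁·(V₂/V₁) = 500.6 K.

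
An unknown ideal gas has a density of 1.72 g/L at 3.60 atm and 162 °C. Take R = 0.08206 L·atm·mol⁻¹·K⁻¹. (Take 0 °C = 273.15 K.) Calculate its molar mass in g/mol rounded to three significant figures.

ρ = PM/(RT) ⇒ M = ρRT/P = (1.72 × 0.08206 × 435.1) / 3.60

M ≈ 17.1 g/mol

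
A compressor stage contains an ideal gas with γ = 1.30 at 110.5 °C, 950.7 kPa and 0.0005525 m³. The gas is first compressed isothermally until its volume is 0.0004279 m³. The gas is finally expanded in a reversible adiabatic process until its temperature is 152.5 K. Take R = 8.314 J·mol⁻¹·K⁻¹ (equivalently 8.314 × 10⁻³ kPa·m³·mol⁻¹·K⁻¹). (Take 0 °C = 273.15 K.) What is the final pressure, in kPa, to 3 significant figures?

P₃ ≈ 22.5 kPa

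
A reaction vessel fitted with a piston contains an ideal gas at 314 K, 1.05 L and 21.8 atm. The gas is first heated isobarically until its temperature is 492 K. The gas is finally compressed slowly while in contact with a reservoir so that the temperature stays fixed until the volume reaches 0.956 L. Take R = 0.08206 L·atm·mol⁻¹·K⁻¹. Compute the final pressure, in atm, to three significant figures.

Isobaric, so V/T is constant: P₂ = P₁; V₂ = V₁·(T₂/T₁) = 1.645 L.
Isothermal, so P V is constant: T₃ = T₂; P₃ = P₂·(V₂/V₃) = 37.52 atm.

P₃ ≈ 37.5 atm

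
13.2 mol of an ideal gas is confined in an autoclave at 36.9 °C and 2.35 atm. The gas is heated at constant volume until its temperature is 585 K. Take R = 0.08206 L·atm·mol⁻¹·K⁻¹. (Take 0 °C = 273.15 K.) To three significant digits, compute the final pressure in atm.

P₂ ≈ 4.43 atm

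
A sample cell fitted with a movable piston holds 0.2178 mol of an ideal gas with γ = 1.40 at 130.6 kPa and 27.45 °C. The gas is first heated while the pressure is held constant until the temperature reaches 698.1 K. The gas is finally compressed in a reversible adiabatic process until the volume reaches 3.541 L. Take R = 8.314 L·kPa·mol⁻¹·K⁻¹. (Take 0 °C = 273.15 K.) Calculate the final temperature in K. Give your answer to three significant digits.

T₃ ≈ 1.04e+03 K

Convert: T₁ = 300.6 K.
From PV = nRT: V₁ = nRT₁/P₁ = 4.168 L.
P constant ⇒ V ∝ T: P₂ = P₁; V₂ = V₁·(T₂/T₁) = 9.679 L.
Adiabatic (γ = 1.40), T V^(γ−1) and P V^γ constant: T₃ = T₂·(V₂/V₃)^(γ−1) = 1044 K; P₃ = P₂·(V₂/V₃)^γ = 533.8 kPa.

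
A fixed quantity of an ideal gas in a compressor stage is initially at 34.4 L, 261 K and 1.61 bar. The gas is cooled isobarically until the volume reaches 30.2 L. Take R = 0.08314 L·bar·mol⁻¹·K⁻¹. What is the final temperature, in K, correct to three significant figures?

T₂ ≈ 229 K

Isobaric, so V/T is constant: P₂ = P₁; T₂ = T₁·(V₂/V₁) = 229.1 K.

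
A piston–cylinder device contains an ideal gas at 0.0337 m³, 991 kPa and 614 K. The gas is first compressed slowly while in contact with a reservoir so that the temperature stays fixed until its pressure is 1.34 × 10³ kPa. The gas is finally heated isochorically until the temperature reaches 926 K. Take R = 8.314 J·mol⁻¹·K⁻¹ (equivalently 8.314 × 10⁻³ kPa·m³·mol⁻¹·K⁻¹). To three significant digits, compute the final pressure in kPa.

P₃ ≈ 2.02e+03 kPa

T constant ⇒ Boyle's law P V = const: T₂ = T₁; V₂ = V₁·(P₁/P₂) = 0.02492 m³.
V constant ⇒ P ∝ T: V₃ = V₂; P₃ = P₂·(T₃/T₂) = 2021 kPa.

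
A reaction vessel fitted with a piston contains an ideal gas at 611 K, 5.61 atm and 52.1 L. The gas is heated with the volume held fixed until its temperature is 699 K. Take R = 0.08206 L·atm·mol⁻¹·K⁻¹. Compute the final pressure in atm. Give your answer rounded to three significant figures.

Isochoric, so P/T is constant: V₂ = V₁; P₂ = P₁·(T₂/T₁) = 6.418 atm.

P₂ ≈ 6.42 atm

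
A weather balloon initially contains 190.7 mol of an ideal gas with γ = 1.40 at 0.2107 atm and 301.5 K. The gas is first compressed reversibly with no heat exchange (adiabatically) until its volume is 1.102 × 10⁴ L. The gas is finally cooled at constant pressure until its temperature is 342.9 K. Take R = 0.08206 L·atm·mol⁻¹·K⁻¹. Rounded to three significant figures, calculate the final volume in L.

From PV = nRT: V₁ = nRT₁/P₁ = 2.239e+04 L.
Reversible adiabatic, γ = 1.40: T₂ = T₁·(V₁/V₂)^(γ−1) = 400.4 K; P₂ = P₁·(V₁/V₂)^γ = 0.5685 atm.
Isobaric, so V/T is constant: P₃ = P₂; V₃ = V₂·(T₃/T₂) = 9438 L.

V₃ ≈ 9.44e+03 L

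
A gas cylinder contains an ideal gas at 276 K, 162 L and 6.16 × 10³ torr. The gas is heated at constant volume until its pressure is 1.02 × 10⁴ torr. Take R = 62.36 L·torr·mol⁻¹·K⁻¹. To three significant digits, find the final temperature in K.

V constant ⇒ P ∝ T: V₂ = V₁; T₂ = T₁·(P₂/P₁) = 457.0 K.

T₂ ≈ 457 K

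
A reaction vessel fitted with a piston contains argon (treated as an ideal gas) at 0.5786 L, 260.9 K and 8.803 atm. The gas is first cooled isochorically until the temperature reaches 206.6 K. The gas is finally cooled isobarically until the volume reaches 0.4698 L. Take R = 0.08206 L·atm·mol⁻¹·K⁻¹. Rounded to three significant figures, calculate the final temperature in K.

T₃ ≈ 168 K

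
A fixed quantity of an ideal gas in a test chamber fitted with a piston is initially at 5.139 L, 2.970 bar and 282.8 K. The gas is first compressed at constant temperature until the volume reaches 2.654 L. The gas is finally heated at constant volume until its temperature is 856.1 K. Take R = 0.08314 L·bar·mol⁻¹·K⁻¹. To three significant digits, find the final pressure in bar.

P₃ ≈ 17.4 bar

T constant ⇒ Boyle's law P V = const: T₂ = T₁; P₂ = P₁·(V₁/V₂) = 5.751 bar.
V constant ⇒ P ∝ T: V₃ = V₂; P₃ = P₂·(T₃/T₂) = 17.41 bar.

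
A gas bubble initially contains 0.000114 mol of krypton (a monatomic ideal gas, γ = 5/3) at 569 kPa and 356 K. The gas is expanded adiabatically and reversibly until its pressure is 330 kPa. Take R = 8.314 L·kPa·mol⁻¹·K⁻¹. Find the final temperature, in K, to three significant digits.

From PV = nRT: V₁ = nRT₁/P₁ = 0.0005930 L.
Adiabatic (γ = 5/3), T V^(γ−1) and P V^γ constant: T₂ = T₁·(P₂/P₁)^((γ−1)/γ) = 286.3 K; V₂ = V₁·(P₁/P₂)^(1/γ) = 0.0008223 L.

T₂ ≈ 286 K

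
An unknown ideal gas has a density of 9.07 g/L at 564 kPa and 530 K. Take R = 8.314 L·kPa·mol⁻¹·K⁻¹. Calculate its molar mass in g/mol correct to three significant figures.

ρ = PM/(RT) ⇒ M = ρRT/P = (9.07 × 8.314 × 530.0) / 564

M ≈ 70.9 g/mol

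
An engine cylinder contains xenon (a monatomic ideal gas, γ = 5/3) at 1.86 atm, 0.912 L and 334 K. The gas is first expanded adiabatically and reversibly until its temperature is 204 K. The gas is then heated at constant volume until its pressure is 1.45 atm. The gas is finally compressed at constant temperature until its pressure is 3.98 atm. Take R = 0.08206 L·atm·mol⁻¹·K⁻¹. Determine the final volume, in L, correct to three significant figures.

Reversible adiabatic, γ = 5/3: P₂ = P₁·(T₂/T₁)^(γ/(γ−1)) = 0.5423 atm; V₂ = V₁·(T₁/T₂)^(1/(γ−1)) = 1.911 L.
Isochoric, so P/T is constant: V₃ = V₂; T₃ = T₂·(P₃/P₂) = 545.5 K.
T constant ⇒ Boyle's law P V = const: T₄ = T₃; V₄ = V₃·(P₃/P₄) = 0.6961 L.

V₄ ≈ 0.696 L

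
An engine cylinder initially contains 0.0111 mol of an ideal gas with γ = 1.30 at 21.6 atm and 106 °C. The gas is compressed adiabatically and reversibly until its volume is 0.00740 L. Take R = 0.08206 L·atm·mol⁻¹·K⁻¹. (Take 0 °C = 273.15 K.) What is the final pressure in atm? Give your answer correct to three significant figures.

P₂ ≈ 58.8 atm

Convert: T₁ = 379.1 K.
From PV = nRT: V₁ = nRT₁/P₁ = 0.01599 L.
Adiabatic (γ = 1.30), T V^(γ−1) and P V^γ constant: T₂ = T₁·(V₁/V₂)^(γ−1) = 477.7 K; P₂ = P₁·(V₁/V₂)^γ = 58.80 atm.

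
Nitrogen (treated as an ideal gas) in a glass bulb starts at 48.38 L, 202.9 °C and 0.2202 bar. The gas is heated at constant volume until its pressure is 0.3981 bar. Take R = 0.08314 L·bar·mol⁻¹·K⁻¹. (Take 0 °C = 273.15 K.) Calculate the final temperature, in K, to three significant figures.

T₂ ≈ 861 K

Convert: T₁ = 476.0 K.
Isochoric, so P/T is constant: V₂ = V₁; T₂ = T₁·(P₂/P₁) = 860.7 K.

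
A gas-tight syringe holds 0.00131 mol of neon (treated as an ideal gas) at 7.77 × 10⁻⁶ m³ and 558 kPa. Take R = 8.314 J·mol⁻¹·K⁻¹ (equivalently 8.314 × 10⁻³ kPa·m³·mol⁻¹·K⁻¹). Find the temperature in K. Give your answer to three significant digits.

PV = nRT ⇒ T = PV/(nR) = (558 × 7.77e-06) / (0.00131 × 8.314 × 10⁻³)

T ≈ 398 K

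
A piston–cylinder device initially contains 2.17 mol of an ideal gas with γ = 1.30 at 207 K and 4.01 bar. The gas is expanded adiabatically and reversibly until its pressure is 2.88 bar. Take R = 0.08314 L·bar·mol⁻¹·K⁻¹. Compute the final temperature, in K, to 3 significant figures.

From PV = nRT: V₁ = nRT₁/P₁ = 9.313 L.
Adiabatic (γ = 1.30), T V^(γ−1) and P V^γ constant: T₂ = T₁·(P₂/P₁)^((γ−1)/γ) = 191.8 K; V₂ = V₁·(P₁/P₂)^(1/γ) = 12.01 L.

T₂ ≈ 192 K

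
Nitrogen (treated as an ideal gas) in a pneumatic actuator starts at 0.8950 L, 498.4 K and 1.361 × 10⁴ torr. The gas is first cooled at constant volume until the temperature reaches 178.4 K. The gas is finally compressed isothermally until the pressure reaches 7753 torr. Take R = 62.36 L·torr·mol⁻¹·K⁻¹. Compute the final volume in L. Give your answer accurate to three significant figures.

V₃ ≈ 0.562 L

V constant ⇒ P ∝ T: V₂ = V₁; P₂ = P₁·(T₂/T₁) = 4872 torr.
T constant ⇒ Boyle's law P V = const: T₃ = T₂; V₃ = V₂·(P₂/P₃) = 0.5624 L.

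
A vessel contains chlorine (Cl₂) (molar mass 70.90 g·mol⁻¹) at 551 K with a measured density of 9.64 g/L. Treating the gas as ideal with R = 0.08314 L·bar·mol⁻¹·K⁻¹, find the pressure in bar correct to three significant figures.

ρ = PM/(RT) ⇒ P = ρRT/M = (9.64 × 0.08314 × 551.0) / 70.90

P ≈ 6.23 bar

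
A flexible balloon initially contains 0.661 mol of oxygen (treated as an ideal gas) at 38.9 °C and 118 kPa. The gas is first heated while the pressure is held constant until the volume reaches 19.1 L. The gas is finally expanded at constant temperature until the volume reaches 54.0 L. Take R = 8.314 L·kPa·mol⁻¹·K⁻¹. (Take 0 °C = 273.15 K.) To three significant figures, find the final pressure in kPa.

Convert: T₁ = 312.0 K.
From PV = nRT: V₁ = nRT₁/P₁ = 14.53 L.
P constant ⇒ V ∝ T: P₂ = P₁; T₂ = T₁·(V₂/V₁) = 410.1 K.
Isothermal, so P V is constant: T₃ = T₂; P₃ = P₂·(V₂/V₃) = 41.74 kPa.

P₃ ≈ 41.7 kPa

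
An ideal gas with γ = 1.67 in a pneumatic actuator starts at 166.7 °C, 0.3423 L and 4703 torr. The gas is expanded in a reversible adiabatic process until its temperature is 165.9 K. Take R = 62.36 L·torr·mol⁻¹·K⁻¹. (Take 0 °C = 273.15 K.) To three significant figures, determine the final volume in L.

Convert: T₁ = 439.8 K.
Adiabatic (γ = 1.67), T V^(γ−1) and P V^γ constant: P₂ = P₁·(T₂/T₁)^(γ/(γ−1)) = 413.9 torr; V₂ = V₁·(T₁/T₂)^(1/(γ−1)) = 1.467 L.

V₂ ≈ 1.47 L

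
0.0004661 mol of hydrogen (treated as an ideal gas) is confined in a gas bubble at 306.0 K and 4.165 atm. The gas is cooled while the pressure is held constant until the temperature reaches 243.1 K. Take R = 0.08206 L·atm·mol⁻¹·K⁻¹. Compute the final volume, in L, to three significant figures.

From PV = nRT: V₁ = nRT₁/P₁ = 0.002810 L.
P constant ⇒ V ∝ T: P₂ = P₁; V₂ = V₁·(T₂/T₁) = 0.002232 L.

V₂ ≈ 0.00223 L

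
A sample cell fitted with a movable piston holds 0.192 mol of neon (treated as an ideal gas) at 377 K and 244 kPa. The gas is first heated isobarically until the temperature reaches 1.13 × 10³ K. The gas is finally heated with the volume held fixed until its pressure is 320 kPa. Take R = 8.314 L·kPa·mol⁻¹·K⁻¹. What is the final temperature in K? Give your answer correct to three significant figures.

T₃ ≈ 1.48e+03 K

From PV = nRT: V₁ = nRT₁/P₁ = 2.466 L.
P constant ⇒ V ∝ T: P₂ = P₁; V₂ = V₁·(T₂/T₁) = 7.393 L.
V constant ⇒ P ∝ T: V₃ = V₂; T₃ = T₂·(P₃/P₂) = 1482 K.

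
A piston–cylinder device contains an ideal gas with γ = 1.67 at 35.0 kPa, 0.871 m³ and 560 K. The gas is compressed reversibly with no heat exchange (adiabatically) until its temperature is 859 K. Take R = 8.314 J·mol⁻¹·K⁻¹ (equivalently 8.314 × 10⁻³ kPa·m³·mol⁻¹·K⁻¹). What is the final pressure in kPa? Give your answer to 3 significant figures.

Reversible adiabatic, γ = 1.67: P₂ = P₁·(T₂/T₁)^(γ/(γ−1)) = 101.7 kPa; V₂ = V₁·(T₁/T₂)^(1/(γ−1)) = 0.4599 m³.

P₂ ≈ 102 kPa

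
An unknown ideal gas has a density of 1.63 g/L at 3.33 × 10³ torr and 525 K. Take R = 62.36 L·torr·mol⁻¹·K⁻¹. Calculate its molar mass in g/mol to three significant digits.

ρ = PM/(RT) ⇒ M = ρRT/P = (1.63 × 62.36 × 525.0) / 3.33e+03

M ≈ 16.0 g/mol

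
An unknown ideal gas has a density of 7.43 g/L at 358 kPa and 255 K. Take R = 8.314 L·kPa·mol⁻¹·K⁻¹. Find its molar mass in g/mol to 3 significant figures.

M ≈ 44.0 g/mol

ρ = PM/(RT) ⇒ M = ρRT/P = (7.43 × 8.314 × 255.0) / 358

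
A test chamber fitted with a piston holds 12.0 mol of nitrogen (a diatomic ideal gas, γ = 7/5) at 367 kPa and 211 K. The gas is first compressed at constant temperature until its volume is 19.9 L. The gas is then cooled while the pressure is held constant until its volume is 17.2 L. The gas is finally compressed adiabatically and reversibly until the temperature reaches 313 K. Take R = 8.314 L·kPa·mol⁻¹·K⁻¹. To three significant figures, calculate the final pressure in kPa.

From PV = nRT: V₁ = nRT₁/P₁ = 57.36 L.
T constant ⇒ Boyle's law P V = const: T₂ = T₁; P₂ = P₁·(V₁/V₂) = 1058 kPa.
P constant ⇒ V ∝ T: P₃ = P₂; T₃ = T₂·(V₃/V₂) = 182.4 K.
Adiabatic (γ = 7/5), T V^(γ−1) and P V^γ constant: P₄ = P₃·(T₄/T₃)^(γ/(γ−1)) = 7006 kPa; V₄ = V₃·(T₃/T₄)^(1/(γ−1)) = 4.457 L.

P₄ ≈ 7.01e+03 kPa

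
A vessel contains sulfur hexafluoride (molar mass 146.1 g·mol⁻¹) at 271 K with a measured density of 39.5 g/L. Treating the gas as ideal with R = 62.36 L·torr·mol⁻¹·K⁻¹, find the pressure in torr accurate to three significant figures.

P ≈ 4.57e+03 torr

ρ = PM/(RT) ⇒ P = ρRT/M = (39.5 × 62.36 × 271.0) / 146.1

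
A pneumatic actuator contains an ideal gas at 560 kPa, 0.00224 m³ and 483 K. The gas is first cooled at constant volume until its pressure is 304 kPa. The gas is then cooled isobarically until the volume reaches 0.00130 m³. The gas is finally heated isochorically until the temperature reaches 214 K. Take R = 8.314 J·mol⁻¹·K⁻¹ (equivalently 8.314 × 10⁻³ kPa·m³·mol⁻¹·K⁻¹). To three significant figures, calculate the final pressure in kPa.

P₄ ≈ 428 kPa

Isochoric, so P/T is constant: V₂ = V₁; T₂ = T₁·(P₂/P₁) = 262.2 K.
Isobaric, so V/T is constant: P₃ = P₂; T₃ = T₂·(V₃/V₂) = 152.2 K.
V constant ⇒ P ∝ T: V₄ = V₃; P₄ = P₃·(T₄/T₃) = 427.5 kPa.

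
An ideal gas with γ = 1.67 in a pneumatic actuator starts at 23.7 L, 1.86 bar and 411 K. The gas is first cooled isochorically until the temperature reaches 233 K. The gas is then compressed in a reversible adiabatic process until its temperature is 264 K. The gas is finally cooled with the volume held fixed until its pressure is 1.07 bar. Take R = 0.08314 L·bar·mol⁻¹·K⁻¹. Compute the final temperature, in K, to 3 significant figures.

T₄ ≈ 196 K

Isochoric, so P/T is constant: V₂ = V₁; P₂ = P₁·(T₂/T₁) = 1.054 bar.
Reversible adiabatic, γ = 1.67: P₃ = P₂·(T₃/T₂)^(γ/(γ−1)) = 1.440 bar; V₃ = V₂·(T₂/T₃)^(1/(γ−1)) = 19.67 L.
Isochoric, so P/T is constant: V₄ = V₃; T₄ = T₃·(P₄/P₃) = 196.2 K.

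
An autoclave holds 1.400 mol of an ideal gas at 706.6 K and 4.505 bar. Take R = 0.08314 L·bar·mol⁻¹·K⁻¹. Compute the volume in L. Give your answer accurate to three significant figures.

PV = nRT ⇒ V = nRT/P = (1.400 × 0.08314 × 706.6) / 4.505

V ≈ 18.3 L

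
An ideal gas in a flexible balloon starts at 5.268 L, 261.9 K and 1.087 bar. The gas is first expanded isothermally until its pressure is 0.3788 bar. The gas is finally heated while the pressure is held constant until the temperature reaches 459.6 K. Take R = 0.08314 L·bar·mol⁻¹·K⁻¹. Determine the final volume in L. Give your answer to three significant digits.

V₃ ≈ 26.5 L

Isothermal, so P V is constant: T₂ = T₁; V₂ = V₁·(P₁/P₂) = 15.12 L.
P constant ⇒ V ∝ T: P₃ = P₂; V₃ = V₂·(T₃/T₂) = 26.53 L.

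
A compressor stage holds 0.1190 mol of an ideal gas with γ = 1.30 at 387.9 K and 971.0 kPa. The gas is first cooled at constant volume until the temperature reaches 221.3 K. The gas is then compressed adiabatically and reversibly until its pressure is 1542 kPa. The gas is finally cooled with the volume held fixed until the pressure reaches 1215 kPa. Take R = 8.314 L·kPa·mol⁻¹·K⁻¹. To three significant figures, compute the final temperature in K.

From PV = nRT: V₁ = nRT₁/P₁ = 0.3952 L.
Isochoric, so P/T is constant: V₂ = V₁; P₂ = P₁·(T₂/T₁) = 554.0 kPa.
Adiabatic (γ = 1.30), T V^(γ−1) and P V^γ constant: T₃ = T₂·(P₃/P₂)^((γ−1)/γ) = 280.3 K; V₃ = V₂·(P₂/P₃)^(1/γ) = 0.1798 L.
Isochoric, so P/T is constant: V₄ = V₃; T₄ = T₃·(P₄/P₃) = 220.8 K.

T₄ ≈ 221 K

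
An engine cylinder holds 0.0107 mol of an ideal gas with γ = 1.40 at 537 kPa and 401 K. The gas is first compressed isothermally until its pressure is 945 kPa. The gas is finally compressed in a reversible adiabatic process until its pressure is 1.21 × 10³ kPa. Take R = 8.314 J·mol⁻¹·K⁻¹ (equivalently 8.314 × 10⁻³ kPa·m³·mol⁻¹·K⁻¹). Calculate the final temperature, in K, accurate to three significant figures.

From PV = nRT: V₁ = nRT₁/P₁ = 6.643e-05 m³.
T constant ⇒ Boyle's law P V = const: T₂ = T₁; V₂ = V₁·(P₁/P₂) = 3.775e-05 m³.
Adiabatic (γ = 1.40), T V^(γ−1) and P V^γ constant: T₃ = T₂·(P₃/P₂)^((γ−1)/γ) = 430.3 K; V₃ = V₂·(P₂/P₃)^(1/γ) = 3.164e-05 m³.

T₃ ≈ 430 K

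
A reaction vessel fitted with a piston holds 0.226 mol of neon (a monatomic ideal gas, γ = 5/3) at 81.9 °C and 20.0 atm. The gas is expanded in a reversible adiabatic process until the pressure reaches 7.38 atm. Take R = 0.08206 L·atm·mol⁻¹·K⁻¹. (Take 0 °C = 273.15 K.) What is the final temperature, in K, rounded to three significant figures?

Convert: T₁ = 355.0 K.
From PV = nRT: V₁ = nRT₁/P₁ = 0.3292 L.
Reversible adiabatic, γ = 5/3: T₂ = T₁·(P₂/P₁)^((γ−1)/γ) = 238.3 K; V₂ = V₁·(P₁/P₂)^(1/γ) = 0.5988 L.

T₂ ≈ 238 K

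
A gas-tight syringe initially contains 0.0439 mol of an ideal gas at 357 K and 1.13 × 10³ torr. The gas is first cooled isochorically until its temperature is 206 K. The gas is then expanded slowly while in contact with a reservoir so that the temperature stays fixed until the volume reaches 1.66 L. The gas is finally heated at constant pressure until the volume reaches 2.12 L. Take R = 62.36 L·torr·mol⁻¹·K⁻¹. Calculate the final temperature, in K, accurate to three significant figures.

From PV = nRT: V₁ = nRT₁/P₁ = 0.8649 L.
Isochoric, so P/T is constant: V₂ = V₁; P₂ = P₁·(T₂/T₁) = 652.0 torr.
Isothermal, so P V is constant: T₃ = T₂; P₃ = P₂·(V₂/V₃) = 339.7 torr.
Isobaric, so V/T is constant: P₄ = P₃; T₄ = T₃·(V₄/V₃) = 263.1 K.

T₄ ≈ 263 K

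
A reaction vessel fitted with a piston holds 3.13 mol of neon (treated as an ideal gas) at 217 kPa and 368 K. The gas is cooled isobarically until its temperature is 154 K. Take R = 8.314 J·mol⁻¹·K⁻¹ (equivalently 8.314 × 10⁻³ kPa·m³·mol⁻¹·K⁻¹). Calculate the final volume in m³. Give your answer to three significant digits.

V₂ ≈ 0.0185 m³

From PV = nRT: V₁ = nRT₁/P₁ = 0.04413 m³.
Isobaric, so V/T is constant: P₂ = P₁; V₂ = V₁·(T₂/T₁) = 0.01847 m³.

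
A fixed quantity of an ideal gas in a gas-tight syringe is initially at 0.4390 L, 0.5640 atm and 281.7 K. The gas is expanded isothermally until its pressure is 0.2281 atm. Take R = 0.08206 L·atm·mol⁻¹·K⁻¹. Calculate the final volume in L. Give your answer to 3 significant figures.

T constant ⇒ Boyle's law P V = const: T₂ = T₁; V₂ = V₁·(P₁/P₂) = 1.085 L.

V₂ ≈ 1.09 L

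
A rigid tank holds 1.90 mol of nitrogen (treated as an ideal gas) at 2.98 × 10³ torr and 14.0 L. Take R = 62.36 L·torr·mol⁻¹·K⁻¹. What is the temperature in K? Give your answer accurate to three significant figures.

PV = nRT ⇒ T = PV/(nR) = (2.98e+03 × 14.0) / (1.90 × 62.36)

T ≈ 352 K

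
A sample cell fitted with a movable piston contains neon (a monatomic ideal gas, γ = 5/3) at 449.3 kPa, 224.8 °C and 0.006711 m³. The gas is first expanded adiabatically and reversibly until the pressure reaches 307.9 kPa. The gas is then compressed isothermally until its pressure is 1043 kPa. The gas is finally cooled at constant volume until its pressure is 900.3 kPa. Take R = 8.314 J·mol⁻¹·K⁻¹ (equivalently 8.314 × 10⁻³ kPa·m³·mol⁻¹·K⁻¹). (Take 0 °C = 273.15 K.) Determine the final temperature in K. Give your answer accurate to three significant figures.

T₄ ≈ 370 K

Convert: T₁ = 497.9 K.
Reversible adiabatic, γ = 5/3: T₂ = T₁·(P₂/P₁)^((γ−1)/γ) = 428.1 K; V₂ = V₁·(P₁/P₂)^(1/γ) = 0.008419 m³.
Isothermal, so P V is constant: T₃ = T₂; V₃ = V₂·(P₂/P₃) = 0.002485 m³.
V constant ⇒ P ∝ T: V₄ = V₃; T₄ = T₃·(P₄/P₃) = 369.5 K.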